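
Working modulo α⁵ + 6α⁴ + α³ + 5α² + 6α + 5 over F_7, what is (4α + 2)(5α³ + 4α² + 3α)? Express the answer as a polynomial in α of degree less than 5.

6α^4 + 5α^3 + 6α^2 + 6α

Multiply in F_7[α]: (4α + 2)·(5α³ + 4α² + 3α) = 6α⁴ + 5α³ + 6α² + 6α.
Reduced: 6α⁴ + 5α³ + 6α² + 6α.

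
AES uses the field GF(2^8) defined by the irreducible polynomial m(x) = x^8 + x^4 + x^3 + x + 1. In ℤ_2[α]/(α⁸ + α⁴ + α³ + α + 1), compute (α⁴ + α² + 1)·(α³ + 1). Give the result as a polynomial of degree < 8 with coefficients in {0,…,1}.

Multiply in ℤ_2[α]: (α⁴ + α² + 1)·(α³ + 1) = α⁷ + α⁵ + α⁴ + α³ + α² + 1.
Reduced: α⁷ + α⁵ + α⁴ + α³ + α² + 1.

α^7 + α^5 + α^4 + α^3 + α^2 + 1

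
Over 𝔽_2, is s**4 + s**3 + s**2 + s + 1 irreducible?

Yes

Write h(s) = s**4 + s**3 + s**2 + s + 1.
Check for roots in 𝔽_2: h(0) = 1; h(1) = 1.
No roots, so no linear factors.
Monic irreducibles of degree 2 over GF(2): s**2 + s + 1.
None of them divide h (all give nonzero remainder).
No irreducible factor of degree ≤ 2 exists, so h is irreducible over GF(2).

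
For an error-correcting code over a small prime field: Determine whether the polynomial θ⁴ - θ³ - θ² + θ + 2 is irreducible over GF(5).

No

Write m(θ) = θ⁴ - θ³ - θ² + θ + 2.
Check for roots in GF(5): m(0) = 2; m(1) = 2; m(2) = 3; m(3) = 0 → root; m(4) = 2.
m(3) = 0, so (θ − 3) divides m(θ); m is reducible.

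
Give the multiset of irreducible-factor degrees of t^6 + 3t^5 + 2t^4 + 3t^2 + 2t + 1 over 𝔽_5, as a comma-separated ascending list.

6

Write f(t) = t^6 + 3t^5 + 2t^4 + 3t^2 + 2t + 1.
Roots in 𝔽_5: f(0) = 1; f(1) = 2; f(2) = 4; f(3) = 4; f(4) = 2.
Complete factorization: f(t) = (t^6 + 3t^5 + 2t^4 + 3t^2 + 2t + 1).
Factor degrees with multiplicity: 6 = 6.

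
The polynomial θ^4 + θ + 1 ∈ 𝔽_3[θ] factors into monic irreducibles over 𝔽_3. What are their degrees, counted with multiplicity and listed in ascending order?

1, 3

Write h(θ) = θ^4 + θ + 1.
Roots in 𝔽_3: h(0) = 1; h(1) = 0 → root; h(2) = 1.
Linear factors from roots: (θ + 2).
Complete factorization: h(θ) = (θ + 2)·(θ^3 + θ^2 + θ + 2).
Factor degrees with multiplicity: 1 + 3 = 4.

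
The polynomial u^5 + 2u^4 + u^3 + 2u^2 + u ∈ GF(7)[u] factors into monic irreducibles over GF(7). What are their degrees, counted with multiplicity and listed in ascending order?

Write g(u) = u^5 + 2u^4 + u^3 + 2u^2 + u.
Linear factors from roots: (u), (u + 6).
Complete factorization: g(u) = (u)·(u + 6)^2·(u^2 + 4u + 1).
Factor degrees with multiplicity: 1 + 1 + 1 + 2 = 5.

1, 1, 1, 2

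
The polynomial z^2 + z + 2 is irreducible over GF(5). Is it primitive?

Write f(z) = z^2 + z + 2.
|GF(5^2)^×| = 5^2 − 1 = 24. Prime factorization: 24 = 2^3·3.
f is primitive ⇔ z has order 24 in GF(5)[z]/(f), i.e. z^(24/q) ≠ 1 for each prime q | 24.
z^(12) mod f = 4.
z^(8) mod f = 3z + 1.
None equal 1, so z has full order 24; f is primitive.

Yes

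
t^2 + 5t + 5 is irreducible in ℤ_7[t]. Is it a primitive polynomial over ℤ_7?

Write f(t) = t^2 + 5t + 5.
|GF(7^2)^×| = 7^2 − 1 = 48. Prime factorization: 48 = 2^4·3.
f is primitive ⇔ t has order 48 in GF(7)[t]/(f), i.e. t^(48/q) ≠ 1 for each prime q | 48.
t^(24) mod f = 6.
t^(16) mod f = 4.
None equal 1, so t has full order 48; f is primitive.

Yes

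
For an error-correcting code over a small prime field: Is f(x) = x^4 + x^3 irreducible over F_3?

Check for roots in F_3: f(0) = 0 → root; f(1) = 2; f(2) = 0 → root.
f(0) = 0, so (x) divides f(x); f is reducible.

No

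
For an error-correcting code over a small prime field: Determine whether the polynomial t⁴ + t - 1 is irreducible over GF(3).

Write P(t) = t⁴ + t - 1.
Check for roots in GF(3): P(0) = 2; P(1) = 1; P(2) = 2.
No roots, so no linear factors.
Monic irreducibles of degree 2 over GF(3): t² + 1, t² + t - 1, t² - t - 1.
None of them divide P (all give nonzero remainder).
No irreducible factor of degree ≤ 2 exists, so P is irreducible over GF(3).

Yes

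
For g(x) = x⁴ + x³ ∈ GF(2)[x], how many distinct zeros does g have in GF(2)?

2

Evaluate at each of the 2 elements of GF(2):
g(0) = 0 → root; g(1) = 0 → root.
Roots: {0, 1}.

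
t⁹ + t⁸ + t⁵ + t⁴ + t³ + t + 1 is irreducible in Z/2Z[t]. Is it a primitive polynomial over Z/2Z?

Yes

Write f(t) = t⁹ + t⁸ + t⁵ + t⁴ + t³ + t + 1.
|GF(2^9)^×| = 2^9 − 1 = 511. Prime factorization: 511 = 7·73.
f is primitive ⇔ t has order 511 in GF(2)[t]/(f), i.e. t^(511/q) ≠ 1 for each prime q | 511.
t^(73) mod f = t⁸ + t⁷ + t⁵ + t³ + t².
t^(7) mod f = t⁷.
None equal 1, so t has full order 511; f is primitive.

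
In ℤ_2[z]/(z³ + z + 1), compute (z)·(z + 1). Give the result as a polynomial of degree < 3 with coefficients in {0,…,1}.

Multiply in ℤ_2[z]: (z)·(z + 1) = z² + z.
Reduced: z² + z.

z^2 + z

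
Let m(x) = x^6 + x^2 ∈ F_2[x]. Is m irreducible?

Check for roots in F_2: m(0) = 0 → root; m(1) = 0 → root.
m(0) = 0, so (x) divides m(x); m is reducible.

No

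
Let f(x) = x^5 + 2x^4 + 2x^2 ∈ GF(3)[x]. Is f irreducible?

Check for roots in GF(3): f(0) = 0 → root; f(1) = 2; f(2) = 0 → root.
f(0) = 0, so (x) divides f(x); f is reducible.

No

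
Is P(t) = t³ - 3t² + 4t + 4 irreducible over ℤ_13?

Yes

Check each element of ℤ_13 for a root: P(0)=4, P(1)=6, P(2)=8, P(3)=3, P(4)=10, P(5)=9, P(6)=6, P(7)=7, P(8)=5, P(9)=6, P(10)=3, P(11)=2, P(12)=9.
No roots. A degree-3 polynomial over a field with no linear factor is irreducible.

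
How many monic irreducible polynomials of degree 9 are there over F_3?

2184

x^(3^9) − x is the product of all monic irreducibles of degree dividing 9; Möbius inversion gives N = (1/9) Σ μ(9/d)·3^d.
Divisors of 9: 1, 3, 9; μ(9/d) for each: 0, -1, 1.
Σ = − 3^3 + 3^9 = 19656.
N = 19656/9 = 2184.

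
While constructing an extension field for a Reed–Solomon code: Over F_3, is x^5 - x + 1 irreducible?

Write m(x) = x^5 - x + 1.
Check for roots in F_3: m(0) = 1; m(1) = 1; m(2) = 1.
No roots, so no linear factors.
Monic irreducibles of degree 2 over GF(3): x^2 + 1, x^2 + x - 1, x^2 - x - 1.
None of them divide m (all give nonzero remainder).
No irreducible factor of degree ≤ 2 exists, so m is irreducible over GF(3).

Yes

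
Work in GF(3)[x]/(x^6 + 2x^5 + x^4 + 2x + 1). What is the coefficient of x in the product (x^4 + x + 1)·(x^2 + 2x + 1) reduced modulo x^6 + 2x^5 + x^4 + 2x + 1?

Multiply in GF(3)[x]: (x^4 + x + 1)·(x^2 + 2x + 1) = x^6 + 2x^5 + x^4 + x^3 + 1.
Reduce using x^6 ≡ x^5 + 2x^4 + x + 2 (mod x^6 + 2x^5 + x^4 + 2x + 1).
Reduced: x^3 + x.

1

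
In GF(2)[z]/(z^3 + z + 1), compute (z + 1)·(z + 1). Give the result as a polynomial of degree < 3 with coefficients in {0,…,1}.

Multiply in GF(2)[z]: (z + 1)·(z + 1) = z^2 + 1.
Reduced: z^2 + 1.

z^2 + 1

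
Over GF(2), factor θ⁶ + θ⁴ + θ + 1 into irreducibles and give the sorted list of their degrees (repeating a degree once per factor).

1, 2, 3

Write f(θ) = θ⁶ + θ⁴ + θ + 1.
Roots in GF(2): f(0) = 1; f(1) = 0 → root.
Linear factors from roots: (θ + 1).
Complete factorization: f(θ) = (θ + 1)·(θ² + θ + 1)·(θ³ + θ + 1).
Factor degrees with multiplicity: 1 + 2 + 3 = 6.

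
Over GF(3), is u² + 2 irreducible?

No

Write g(u) = u² + 2.
Check for roots in GF(3): g(0) = 2; g(1) = 0 → root; g(2) = 0 → root.
g(1) = 0, so (u − 1) divides g(u); g is reducible.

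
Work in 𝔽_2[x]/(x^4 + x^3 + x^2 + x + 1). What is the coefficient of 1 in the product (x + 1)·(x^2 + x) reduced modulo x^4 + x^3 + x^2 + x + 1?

0

Multiply in 𝔽_2[x]: (x + 1)·(x^2 + x) = x^3 + x.
Reduced: x^3 + x.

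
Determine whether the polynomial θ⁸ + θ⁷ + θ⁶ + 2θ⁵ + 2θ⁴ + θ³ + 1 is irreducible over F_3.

Write h(θ) = θ⁸ + θ⁷ + θ⁶ + 2θ⁵ + 2θ⁴ + θ³ + 1.
Check for roots in F_3: h(0) = 1; h(1) = 0 → root; h(2) = 1.
h(1) = 0, so (θ − 1) divides h(θ); h is reducible.

No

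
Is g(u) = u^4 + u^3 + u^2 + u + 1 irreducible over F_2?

Yes

Check for roots in F_2: g(0) = 1; g(1) = 1.
No roots, so no linear factors.
Monic irreducibles of degree 2 over GF(2): u^2 + u + 1.
None of them divide g (all give nonzero remainder).
No irreducible factor of degree ≤ 2 exists, so g is irreducible over GF(2).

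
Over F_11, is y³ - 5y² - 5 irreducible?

No

Write f(y) = y³ - 5y² - 5.
Check each element of F_11 for a root: f(0)=6, f(1)=2, f(2)=5, f(3)=10, f(4)=1, f(5)=6, f(6)=9, f(7)=5, f(8)=0, f(9)=0, f(10)=0.
f(8) = 0, so (y − 8) divides f(y); f is reducible.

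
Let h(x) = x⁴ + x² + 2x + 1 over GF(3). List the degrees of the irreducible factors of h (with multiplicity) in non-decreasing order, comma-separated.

4

Roots in GF(3): h(0) = 1; h(1) = 2; h(2) = 1.
Complete factorization: h(x) = (x⁴ + x² + 2x + 1).
Factor degrees with multiplicity: 4 = 4.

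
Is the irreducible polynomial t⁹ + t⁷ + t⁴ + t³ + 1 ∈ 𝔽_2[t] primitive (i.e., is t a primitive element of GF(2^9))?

No

Write f(t) = t⁹ + t⁷ + t⁴ + t³ + 1.
|GF(2^9)^×| = 2^9 − 1 = 511. Prime factorization: 511 = 7·73.
f is primitive ⇔ t has order 511 in GF(2)[t]/(f), i.e. t^(511/q) ≠ 1 for each prime q | 511.
t^(73) mod f = 1
t^(7) mod f = t⁷.
Since t^(73) = 1, the order of t divides 73 < 511; not primitive.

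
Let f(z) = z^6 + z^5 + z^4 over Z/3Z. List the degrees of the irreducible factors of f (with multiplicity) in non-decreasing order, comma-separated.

1, 1, 1, 1, 1, 1

Roots in Z/3Z: f(0) = 0 → root; f(1) = 0 → root; f(2) = 1.
Linear factors from roots: (z), (z + 2).
Complete factorization: f(z) = (z + 2)^2·(z)^4.
Factor degrees with multiplicity: 1 + 1 + 1 + 1 + 1 + 1 = 6.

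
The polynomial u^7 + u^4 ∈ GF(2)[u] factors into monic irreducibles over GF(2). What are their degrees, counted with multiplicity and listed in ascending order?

Write h(u) = u^7 + u^4.
Roots in GF(2): h(0) = 0 → root; h(1) = 0 → root.
Linear factors from roots: (u), (u + 1).
Complete factorization: h(u) = (u + 1)·(u)^4·(u^2 + u + 1).
Factor degrees with multiplicity: 1 + 1 + 1 + 1 + 1 + 2 = 7.

1, 1, 1, 1, 1, 2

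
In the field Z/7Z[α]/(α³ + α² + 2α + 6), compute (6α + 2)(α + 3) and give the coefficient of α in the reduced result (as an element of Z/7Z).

Multiply in Z/7Z[α]: (6α + 2)·(α + 3) = 6α² + 6α + 6.
Reduced: 6α² + 6α + 6.

6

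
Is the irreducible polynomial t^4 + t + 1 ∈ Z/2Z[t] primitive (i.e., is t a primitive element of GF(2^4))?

Yes

Write f(t) = t^4 + t + 1.
|GF(2^4)^×| = 2^4 − 1 = 15. Prime factorization: 15 = 3·5.
f is primitive ⇔ t has order 15 in GF(2)[t]/(f), i.e. t^(15/q) ≠ 1 for each prime q | 15.
t^(5) mod f = t^2 + t.
t^(3) mod f = t^3.
None equal 1, so t has full order 15; f is primitive.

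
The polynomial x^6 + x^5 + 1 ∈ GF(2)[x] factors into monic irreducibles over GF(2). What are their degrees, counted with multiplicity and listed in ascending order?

6

Write h(x) = x^6 + x^5 + 1.
Roots in GF(2): h(0) = 1; h(1) = 1.
Complete factorization: h(x) = (x^6 + x^5 + 1).
Factor degrees with multiplicity: 6 = 6.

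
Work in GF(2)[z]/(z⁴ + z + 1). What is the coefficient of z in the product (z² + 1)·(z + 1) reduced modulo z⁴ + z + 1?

1

Multiply in GF(2)[z]: (z² + 1)·(z + 1) = z³ + z² + z + 1.
Reduced: z³ + z² + z + 1.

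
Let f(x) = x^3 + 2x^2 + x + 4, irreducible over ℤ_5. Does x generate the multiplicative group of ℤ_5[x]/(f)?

|GF(5^3)^×| = 5^3 − 1 = 124. Prime factorization: 124 = 2^2·31.
f is primitive ⇔ x has order 124 in GF(5)[x]/(f), i.e. x^(124/q) ≠ 1 for each prime q | 124.
x^(62) mod f = 1
x^(4) mod f = 3x^2 + 3x + 3.
Since x^(62) = 1, the order of x divides 62 < 124; not primitive.

No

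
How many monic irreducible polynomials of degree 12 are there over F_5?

By the necklace-counting formula, N_5(12) = (1/12) Σ_{d|12} μ(12/d)·5^d.
Divisors of 12: 1, 2, 3, 4, 6, 12; μ(12/d) for each: 0, 1, 0, -1, -1, 1.
Σ = 5^2 − 5^4 − 5^6 + 5^12 = 244124400.
N = 244124400/12 = 20343700.

20343700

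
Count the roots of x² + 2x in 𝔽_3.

2

Write h(x) = x² + 2x.
Evaluate at each of the 3 elements of 𝔽_3:
h(0) = 0 → root; h(1) = 0 → root; h(2) = 2.
Roots: {0, 1}.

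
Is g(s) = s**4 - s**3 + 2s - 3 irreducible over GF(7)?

Check for roots in GF(7): g(0) = 4; g(1) = 6; g(2) = 2; g(3) = 1; g(4) = 1; g(5) = 3; g(6) = 4.
No roots, so no linear factors.
Degree-2 irreducible divisors: test the 21 monic irreducibles of degree 2 over GF(7).
None of them divide g (all give nonzero remainder).
No irreducible factor of degree ≤ 2 exists, so g is irreducible over GF(7).

Yes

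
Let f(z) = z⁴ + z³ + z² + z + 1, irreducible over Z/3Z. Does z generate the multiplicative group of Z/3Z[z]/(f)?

|GF(3^4)^×| = 3^4 − 1 = 80. Prime factorization: 80 = 2^4·5.
f is primitive ⇔ z has order 80 in GF(3)[z]/(f), i.e. z^(80/q) ≠ 1 for each prime q | 80.
z^(40) mod f = 1
z^(16) mod f = z.
Since z^(40) = 1, the order of z divides 40 < 80; not primitive.

No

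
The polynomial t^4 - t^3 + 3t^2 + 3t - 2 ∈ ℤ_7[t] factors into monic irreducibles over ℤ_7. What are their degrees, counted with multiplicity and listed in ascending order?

Write h(t) = t^4 - t^3 + 3t^2 + 3t - 2.
Linear factors from roots: (t + 2), (t + 1).
Complete factorization: h(t) = (t + 1)·(t + 2)·(t^2 + 3t - 1).
Factor degrees with multiplicity: 1 + 1 + 2 = 4.

1, 1, 2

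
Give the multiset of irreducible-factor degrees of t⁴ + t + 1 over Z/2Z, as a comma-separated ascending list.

4

Write h(t) = t⁴ + t + 1.
Roots in Z/2Z: h(0) = 1; h(1) = 1.
Complete factorization: h(t) = (t⁴ + t + 1).
Factor degrees with multiplicity: 4 = 4.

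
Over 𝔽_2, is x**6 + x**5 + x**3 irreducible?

No

Write m(x) = x**6 + x**5 + x**3.
Check for roots in 𝔽_2: m(0) = 0 → root; m(1) = 1.
m(0) = 0, so (x) divides m(x); m is reducible.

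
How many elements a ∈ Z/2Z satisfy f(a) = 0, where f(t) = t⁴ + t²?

Evaluate at each of the 2 elements of Z/2Z:
f(0) = 0 → root; f(1) = 0 → root.
Roots: {0, 1}.

2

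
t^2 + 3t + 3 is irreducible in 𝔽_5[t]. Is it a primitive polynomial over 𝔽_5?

Write f(t) = t^2 + 3t + 3.
|GF(5^2)^×| = 5^2 − 1 = 24. Prime factorization: 24 = 2^3·3.
f is primitive ⇔ t has order 24 in GF(5)[t]/(f), i.e. t^(24/q) ≠ 1 for each prime q | 24.
t^(12) mod f = 4.
t^(8) mod f = t + 1.
None equal 1, so t has full order 24; f is primitive.

Yes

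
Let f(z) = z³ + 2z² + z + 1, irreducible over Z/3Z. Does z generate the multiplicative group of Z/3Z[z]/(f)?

|GF(3^3)^×| = 3^3 − 1 = 26. Prime factorization: 26 = 2·13.
f is primitive ⇔ z has order 26 in GF(3)[z]/(f), i.e. z^(26/q) ≠ 1 for each prime q | 26.
z^(13) mod f = 2.
z^(2) mod f = z².
None equal 1, so z has full order 26; f is primitive.

Yes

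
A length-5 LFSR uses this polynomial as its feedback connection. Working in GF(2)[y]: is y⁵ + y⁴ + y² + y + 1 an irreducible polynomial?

Write g(y) = y⁵ + y⁴ + y² + y + 1.
Check for roots in GF(2): g(0) = 1; g(1) = 1.
No roots, so no linear factors.
Monic irreducibles of degree 2 over GF(2): y² + y + 1.
None of them divide g (all give nonzero remainder).
No irreducible factor of degree ≤ 2 exists, so g is irreducible over GF(2).

Yes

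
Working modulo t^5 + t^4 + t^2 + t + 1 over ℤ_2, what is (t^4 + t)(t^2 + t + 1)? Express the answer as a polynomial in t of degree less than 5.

t^4

Multiply in ℤ_2[t]: (t^4 + t)·(t^2 + t + 1) = t^6 + t^5 + t^4 + t^3 + t^2 + t.
Reduce using t^5 ≡ t^4 + t^2 + t + 1 (mod t^5 + t^4 + t^2 + t + 1).
Reduced: t^4.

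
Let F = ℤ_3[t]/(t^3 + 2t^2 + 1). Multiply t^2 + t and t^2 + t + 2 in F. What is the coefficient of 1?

Multiply in ℤ_3[t]: (t^2 + t)·(t^2 + t + 2) = t^4 + 2t^3 + 2t.
Reduce using t^3 ≡ t^2 + 2 (mod t^3 + 2t^2 + 1).
Reduced: t.

0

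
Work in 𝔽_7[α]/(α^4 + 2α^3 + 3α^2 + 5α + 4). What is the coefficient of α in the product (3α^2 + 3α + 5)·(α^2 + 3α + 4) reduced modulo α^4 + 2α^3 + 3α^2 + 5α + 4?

Multiply in 𝔽_7[α]: (3α^2 + 3α + 5)·(α^2 + 3α + 4) = 3α^4 + 5α^3 + 5α^2 + 6α + 6.
Reduce using α^4 ≡ 5α^3 + 4α^2 + 2α + 3 (mod α^4 + 2α^3 + 3α^2 + 5α + 4).
Reduced: 6α^3 + 3α^2 + 5α + 1.

5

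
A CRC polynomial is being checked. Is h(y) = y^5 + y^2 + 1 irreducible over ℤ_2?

Yes

Check for roots in ℤ_2: h(0) = 1; h(1) = 1.
No roots, so no linear factors.
Monic irreducibles of degree 2 over GF(2): y^2 + y + 1.
None of them divide h (all give nonzero remainder).
No irreducible factor of degree ≤ 2 exists, so h is irreducible over GF(2).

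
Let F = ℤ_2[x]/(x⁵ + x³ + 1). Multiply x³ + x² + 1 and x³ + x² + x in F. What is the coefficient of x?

0

Multiply in ℤ_2[x]: (x³ + x² + 1)·(x³ + x² + x) = x⁶ + x² + x.
Reduce using x⁵ ≡ x³ + 1 (mod x⁵ + x³ + 1).
Reduced: x⁴ + x².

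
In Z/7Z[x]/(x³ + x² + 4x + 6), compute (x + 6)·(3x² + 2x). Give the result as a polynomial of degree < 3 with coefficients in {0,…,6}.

Multiply in Z/7Z[x]: (x + 6)·(3x² + 2x) = 3x³ + 6x² + 5x.
Reduce using x³ ≡ 6x² + 3x + 1 (mod x³ + x² + 4x + 6).
Reduced: 3x² + 3.

3x^2 + 3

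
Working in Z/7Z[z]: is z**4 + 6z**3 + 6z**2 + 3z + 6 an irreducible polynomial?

Write f(z) = z**4 + 6z**3 + 6z**2 + 3z + 6.
Check for roots in Z/7Z: f(0) = 6; f(1) = 1; f(2) = 2; f(3) = 4; f(4) = 5; f(5) = 6; f(6) = 4.
No roots, so no linear factors.
Degree-2 irreducible divisors: test the 21 monic irreducibles of degree 2 over GF(7).
None of them divide f (all give nonzero remainder).
No irreducible factor of degree ≤ 2 exists, so f is irreducible over GF(7).

Yes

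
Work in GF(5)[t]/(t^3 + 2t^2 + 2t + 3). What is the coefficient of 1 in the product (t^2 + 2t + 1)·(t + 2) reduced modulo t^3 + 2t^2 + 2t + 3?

4

Multiply in GF(5)[t]: (t^2 + 2t + 1)·(t + 2) = t^3 + 4t^2 + 2.
Reduce using t^3 ≡ 3t^2 + 3t + 2 (mod t^3 + 2t^2 + 2t + 3).
Reduced: 2t^2 + 3t + 4.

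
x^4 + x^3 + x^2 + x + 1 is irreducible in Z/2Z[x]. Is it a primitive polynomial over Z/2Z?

No

Write f(x) = x^4 + x^3 + x^2 + x + 1.
|GF(2^4)^×| = 2^4 − 1 = 15. Prime factorization: 15 = 3·5.
f is primitive ⇔ x has order 15 in GF(2)[x]/(f), i.e. x^(15/q) ≠ 1 for each prime q | 15.
x^(5) mod f = 1
x^(3) mod f = x^3.
Since x^(5) = 1, the order of x divides 5 < 15; not primitive.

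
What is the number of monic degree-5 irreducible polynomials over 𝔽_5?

Gauss's count: N_{5}(5) = (1/5) Σ_{d|5} μ(5/d)·5^d.
Divisors of 5: 1, 5; μ(5/d) for each: -1, 1.
Σ = − 5^1 + 5^5 = 3120.
N = 3120/5 = 624.

624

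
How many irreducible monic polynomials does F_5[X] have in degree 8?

48750

Gauss's count: N_{5}(8) = (1/8) Σ_{d|8} μ(8/d)·5^d.
Divisors of 8: 1, 2, 4, 8; μ(8/d) for each: 0, 0, -1, 1.
Σ = − 5^4 + 5^8 = 390000.
N = 390000/8 = 48750.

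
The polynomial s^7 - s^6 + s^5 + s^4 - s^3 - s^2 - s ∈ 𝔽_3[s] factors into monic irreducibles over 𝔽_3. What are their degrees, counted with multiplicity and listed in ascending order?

1, 2, 2, 2

Write g(s) = s^7 - s^6 + s^5 + s^4 - s^3 - s^2 - s.
Roots in 𝔽_3: g(0) = 0 → root; g(1) = 2; g(2) = 2.
Linear factors from roots: (s).
Complete factorization: g(s) = (s)·(s^2 - s - 1)·(s^2 + 1)^2.
Factor degrees with multiplicity: 1 + 2 + 2 + 2 = 7.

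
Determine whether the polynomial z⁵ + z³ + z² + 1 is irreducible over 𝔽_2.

Write P(z) = z⁵ + z³ + z² + 1.
Check for roots in 𝔽_2: P(0) = 1; P(1) = 0 → root.
P(1) = 0, so (z − 1) divides P(z); P is reducible.

No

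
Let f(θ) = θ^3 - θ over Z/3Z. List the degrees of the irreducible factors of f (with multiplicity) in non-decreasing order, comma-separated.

Roots in Z/3Z: f(0) = 0 → root; f(1) = 0 → root; f(2) = 0 → root.
Linear factors from roots: (θ), (θ - 1), (θ + 1).
Complete factorization: f(θ) = (θ)·(θ + 1)·(θ - 1).
Factor degrees with multiplicity: 1 + 1 + 1 = 3.

1, 1, 1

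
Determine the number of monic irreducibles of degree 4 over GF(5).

Gauss's count: N_{5}(4) = (1/4) Σ_{d|4} μ(4/d)·5^d.
Divisors of 4: 1, 2, 4; μ(4/d) for each: 0, -1, 1.
Σ = − 5^2 + 5^4 = 600.
N = 600/4 = 150.

150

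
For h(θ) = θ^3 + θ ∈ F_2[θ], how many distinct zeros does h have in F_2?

Evaluate at each of the 2 elements of F_2:
h(0) = 0 → root; h(1) = 0 → root.
Roots: {0, 1}.

2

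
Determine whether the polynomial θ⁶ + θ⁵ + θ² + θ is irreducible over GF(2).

Write P(θ) = θ⁶ + θ⁵ + θ² + θ.
Check for roots in GF(2): P(0) = 0 → root; P(1) = 0 → root.
P(0) = 0, so (θ) divides P(θ); P is reducible.

No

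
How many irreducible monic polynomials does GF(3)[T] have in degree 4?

18

Gauss's count: N_{3}(4) = (1/4) Σ_{d|4} μ(4/d)·3^d.
Divisors of 4: 1, 2, 4; μ(4/d) for each: 0, -1, 1.
Σ = − 3^2 + 3^4 = 72.
N = 72/4 = 18.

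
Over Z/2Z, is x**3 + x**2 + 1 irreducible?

Yes

Write h(x) = x**3 + x**2 + 1.
Check for roots in Z/2Z: h(0) = 1; h(1) = 1.
No roots. A degree-3 polynomial over a field with no linear factor is irreducible.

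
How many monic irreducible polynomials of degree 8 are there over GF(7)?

Gauss's count: N_{7}(8) = (1/8) Σ_{d|8} μ(8/d)·7^d.
Divisors of 8: 1, 2, 4, 8; μ(8/d) for each: 0, 0, -1, 1.
Σ = − 7^4 + 7^8 = 5762400.
N = 5762400/8 = 720300.

720300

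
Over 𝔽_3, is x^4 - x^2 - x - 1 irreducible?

No

Write P(x) = x^4 - x^2 - x - 1.
Check for roots in 𝔽_3: P(0) = 2; P(1) = 1; P(2) = 0 → root.
P(2) = 0, so (x − 2) divides P(x); P is reducible.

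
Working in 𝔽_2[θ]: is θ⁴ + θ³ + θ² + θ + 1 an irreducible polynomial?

Write f(θ) = θ⁴ + θ³ + θ² + θ + 1.
Check for roots in 𝔽_2: f(0) = 1; f(1) = 1.
No roots, so no linear factors.
Monic irreducibles of degree 2 over GF(2): θ² + θ + 1.
None of them divide f (all give nonzero remainder).
No irreducible factor of degree ≤ 2 exists, so f is irreducible over GF(2).

Yes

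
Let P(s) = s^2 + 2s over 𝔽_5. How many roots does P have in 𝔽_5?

2

Evaluate at each of the 5 elements of 𝔽_5:
P(0) = 0 → root; P(1) = 3; P(2) = 3; P(3) = 0 → root; P(4) = 4.
Roots: {0, 3}.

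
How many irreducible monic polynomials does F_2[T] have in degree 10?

The number of monic irreducibles of degree 10 over GF(2) is (1/10)·Σ_{d∣10} μ(10/d) 2^d.
Divisors of 10: 1, 2, 5, 10; μ(10/d) for each: 1, -1, -1, 1.
Σ = 2^1 − 2^2 − 2^5 + 2^10 = 990.
N = 990/10 = 99.

99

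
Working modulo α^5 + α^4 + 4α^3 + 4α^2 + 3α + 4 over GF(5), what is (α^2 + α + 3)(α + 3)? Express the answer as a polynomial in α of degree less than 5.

Multiply in GF(5)[α]: (α^2 + α + 3)·(α + 3) = α^3 + 4α^2 + α + 4.
Reduced: α^3 + 4α^2 + α + 4.

α^3 + 4α^2 + α + 4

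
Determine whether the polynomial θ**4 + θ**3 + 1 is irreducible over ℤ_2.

Write g(θ) = θ**4 + θ**3 + 1.
Check for roots in ℤ_2: g(0) = 1; g(1) = 1.
No roots, so no linear factors.
Monic irreducibles of degree 2 over GF(2): θ**2 + θ + 1.
None of them divide g (all give nonzero remainder).
No irreducible factor of degree ≤ 2 exists, so g is irreducible over GF(2).

Yes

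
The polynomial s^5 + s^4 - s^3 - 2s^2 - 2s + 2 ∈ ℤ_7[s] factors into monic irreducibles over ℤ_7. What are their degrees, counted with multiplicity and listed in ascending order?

Write f(s) = s^5 + s^4 - s^3 - 2s^2 - 2s + 2.
Complete factorization: f(s) = (s^2 + s - 1)·(s^3 - 2).
Factor degrees with multiplicity: 2 + 3 = 5.

2, 3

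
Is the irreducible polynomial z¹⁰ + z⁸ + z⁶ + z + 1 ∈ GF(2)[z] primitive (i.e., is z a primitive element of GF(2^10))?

Write f(z) = z¹⁰ + z⁸ + z⁶ + z + 1.
|GF(2^10)^×| = 2^10 − 1 = 1023. Prime factorization: 1023 = 3·11·31.
f is primitive ⇔ z has order 1023 in GF(2)[z]/(f), i.e. z^(1023/q) ≠ 1 for each prime q | 1023.
z^(341) mod f = z⁹ + z⁷ + z⁶ + z⁵ + z⁴ + z³ + z.
z^(93) mod f = z⁹ + z⁷ + z⁴ + z³ + z².
z^(33) mod f = z⁸ + z⁷ + z⁴ + z.
None equal 1, so z has full order 1023; f is primitive.

Yes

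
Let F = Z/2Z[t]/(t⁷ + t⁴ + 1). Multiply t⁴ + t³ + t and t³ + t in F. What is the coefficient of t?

0

Multiply in Z/2Z[t]: (t⁴ + t³ + t)·(t³ + t) = t⁷ + t⁶ + t⁵ + t².
Reduce using t⁷ ≡ t⁴ + 1 (mod t⁷ + t⁴ + 1).
Reduced: t⁶ + t⁵ + t⁴ + t² + 1.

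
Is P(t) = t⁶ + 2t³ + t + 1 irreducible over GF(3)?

Yes

Check for roots in GF(3): P(0) = 1; P(1) = 2; P(2) = 2.
No roots, so no linear factors.
Monic irreducibles of degree 2 over GF(3): t² + 1, t² + t + 2, t² + 2t + 2.
None of them divide P (all give nonzero remainder).
Degree-3 irreducible divisors: test the 8 monic irreducibles of degree 3 over GF(3).
None of them divide P (all give nonzero remainder).
No irreducible factor of degree ≤ 3 exists, so P is irreducible over GF(3).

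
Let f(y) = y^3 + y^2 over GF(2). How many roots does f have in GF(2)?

2

Evaluate at each of the 2 elements of GF(2):
f(0) = 0 → root; f(1) = 0 → root.
Roots: {0, 1}.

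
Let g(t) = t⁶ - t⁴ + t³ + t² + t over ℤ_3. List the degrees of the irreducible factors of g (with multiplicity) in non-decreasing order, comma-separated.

Roots in ℤ_3: g(0) = 0 → root; g(1) = 0 → root; g(2) = 2.
Linear factors from roots: (t), (t - 1).
Complete factorization: g(t) = (t)·(t - 1)·(t² + 1)·(t² + t - 1).
Factor degrees with multiplicity: 1 + 1 + 2 + 2 = 6.

1, 1, 2, 2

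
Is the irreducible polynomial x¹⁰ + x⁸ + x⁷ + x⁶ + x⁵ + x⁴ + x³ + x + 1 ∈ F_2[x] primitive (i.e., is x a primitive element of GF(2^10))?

Yes

Write f(x) = x¹⁰ + x⁸ + x⁷ + x⁶ + x⁵ + x⁴ + x³ + x + 1.
|GF(2^10)^×| = 2^10 − 1 = 1023. Prime factorization: 1023 = 3·11·31.
f is primitive ⇔ x has order 1023 in GF(2)[x]/(f), i.e. x^(1023/q) ≠ 1 for each prime q | 1023.
x^(341) mod f = x⁸ + x⁷ + x⁶ + x⁵ + x⁴ + x² + x + 1.
x^(93) mod f = x⁷ + x⁶ + x⁵ + x⁴ + x² + x.
x^(33) mod f = x⁸ + x⁶ + x⁵ + x⁴ + x³ + x + 1.
None equal 1, so x has full order 1023; f is primitive.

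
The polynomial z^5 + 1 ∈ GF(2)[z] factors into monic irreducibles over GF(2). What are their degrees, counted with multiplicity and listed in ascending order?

Write g(z) = z^5 + 1.
Roots in GF(2): g(0) = 1; g(1) = 0 → root.
Linear factors from roots: (z + 1).
Complete factorization: g(z) = (z + 1)·(z^4 + z^3 + z^2 + z + 1).
Factor degrees with multiplicity: 1 + 4 = 5.

1, 4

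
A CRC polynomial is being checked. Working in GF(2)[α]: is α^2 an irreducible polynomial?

No

Write g(α) = α^2.
Check for roots in GF(2): g(0) = 0 → root; g(1) = 1.
g(0) = 0, so (α) divides g(α); g is reducible.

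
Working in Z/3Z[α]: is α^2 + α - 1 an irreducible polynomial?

Yes

Write f(α) = α^2 + α - 1.
Check for roots in Z/3Z: f(0) = 2; f(1) = 1; f(2) = 2.
No roots. A degree-2 polynomial over a field with no linear factor is irreducible.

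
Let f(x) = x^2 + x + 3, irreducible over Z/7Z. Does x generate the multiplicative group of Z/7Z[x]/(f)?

|GF(7^2)^×| = 7^2 − 1 = 48. Prime factorization: 48 = 2^4·3.
f is primitive ⇔ x has order 48 in GF(7)[x]/(f), i.e. x^(48/q) ≠ 1 for each prime q | 48.
x^(24) mod f = 6.
x^(16) mod f = 2.
None equal 1, so x has full order 48; f is primitive.

Yes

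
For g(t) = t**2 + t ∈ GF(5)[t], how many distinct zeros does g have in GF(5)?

2

Evaluate at each of the 5 elements of GF(5):
g(0) = 0 → root; g(1) = 2; g(2) = 1; g(3) = 2; g(4) = 0 → root.
Roots: {0, 4}.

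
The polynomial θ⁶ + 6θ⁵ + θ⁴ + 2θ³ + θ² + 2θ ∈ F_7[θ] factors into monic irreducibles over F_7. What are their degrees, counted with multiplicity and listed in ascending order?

1, 1, 2, 2

Write g(θ) = θ⁶ + 6θ⁵ + θ⁴ + 2θ³ + θ² + 2θ.
Linear factors from roots: (θ), (θ + 1).
Complete factorization: g(θ) = (θ)·(θ + 1)·(θ² + 2θ + 5)·(θ² + 3θ + 6).
Factor degrees with multiplicity: 1 + 1 + 2 + 2 = 6.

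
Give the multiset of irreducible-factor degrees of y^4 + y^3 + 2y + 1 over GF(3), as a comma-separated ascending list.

Write g(y) = y^4 + y^3 + 2y + 1.
Roots in GF(3): g(0) = 1; g(1) = 2; g(2) = 2.
Complete factorization: g(y) = (y^4 + y^3 + 2y + 1).
Factor degrees with multiplicity: 4 = 4.

4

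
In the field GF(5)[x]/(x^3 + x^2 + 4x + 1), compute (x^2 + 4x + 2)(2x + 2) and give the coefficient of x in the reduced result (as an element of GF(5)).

4

Multiply in GF(5)[x]: (x^2 + 4x + 2)·(2x + 2) = 2x^3 + 2x + 4.
Reduce using x^3 ≡ 4x^2 + x + 4 (mod x^3 + x^2 + 4x + 1).
Reduced: 3x^2 + 4x + 2.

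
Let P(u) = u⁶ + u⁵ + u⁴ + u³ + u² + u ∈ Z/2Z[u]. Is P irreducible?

No

Check for roots in Z/2Z: P(0) = 0 → root; P(1) = 0 → root.
P(0) = 0, so (u) divides P(u); P is reducible.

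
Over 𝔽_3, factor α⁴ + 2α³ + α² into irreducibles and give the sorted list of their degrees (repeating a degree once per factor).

1, 1, 1, 1

Write f(α) = α⁴ + 2α³ + α².
Roots in 𝔽_3: f(0) = 0 → root; f(1) = 1; f(2) = 0 → root.
Linear factors from roots: (α), (α + 1).
Complete factorization: f(α) = (α)^2·(α + 1)^2.
Factor degrees with multiplicity: 1 + 1 + 1 + 1 = 4.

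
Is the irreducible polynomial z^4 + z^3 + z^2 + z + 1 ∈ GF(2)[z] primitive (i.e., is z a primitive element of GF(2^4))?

No

Write f(z) = z^4 + z^3 + z^2 + z + 1.
|GF(2^4)^×| = 2^4 − 1 = 15. Prime factorization: 15 = 3·5.
f is primitive ⇔ z has order 15 in GF(2)[z]/(f), i.e. z^(15/q) ≠ 1 for each prime q | 15.
z^(5) mod f = 1
z^(3) mod f = z^3.
Since z^(5) = 1, the order of z divides 5 < 15; not primitive.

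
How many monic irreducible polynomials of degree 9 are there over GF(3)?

The number of monic irreducibles of degree 9 over GF(3) is (1/9)·Σ_{d∣9} μ(9/d) 3^d.
Divisors of 9: 1, 3, 9; μ(9/d) for each: 0, -1, 1.
Σ = − 3^3 + 3^9 = 19656.
N = 19656/9 = 2184.

2184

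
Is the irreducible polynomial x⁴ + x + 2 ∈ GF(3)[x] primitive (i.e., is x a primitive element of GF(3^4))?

Yes

Write f(x) = x⁴ + x + 2.
|GF(3^4)^×| = 3^4 − 1 = 80. Prime factorization: 80 = 2^4·5.
f is primitive ⇔ x has order 80 in GF(3)[x]/(f), i.e. x^(80/q) ≠ 1 for each prime q | 80.
x^(40) mod f = 2.
x^(16) mod f = 2x³ + x + 2.
None equal 1, so x has full order 80; f is primitive.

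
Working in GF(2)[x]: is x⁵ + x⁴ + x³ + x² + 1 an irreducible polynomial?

Write g(x) = x⁵ + x⁴ + x³ + x² + 1.
Check for roots in GF(2): g(0) = 1; g(1) = 1.
No roots, so no linear factors.
Monic irreducibles of degree 2 over GF(2): x² + x + 1.
None of them divide g (all give nonzero remainder).
No irreducible factor of degree ≤ 2 exists, so g is irreducible over GF(2).

Yes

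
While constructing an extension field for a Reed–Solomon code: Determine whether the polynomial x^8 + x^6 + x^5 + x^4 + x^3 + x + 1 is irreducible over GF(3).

Yes

Write g(x) = x^8 + x^6 + x^5 + x^4 + x^3 + x + 1.
Check for roots in GF(3): g(0) = 1; g(1) = 1; g(2) = 1.
No roots, so no linear factors.
Monic irreducibles of degree 2 over GF(3): x^2 + 1, x^2 + x - 1, x^2 - x - 1.
None of them divide g (all give nonzero remainder).
Degree-3 irreducible divisors: test the 8 monic irreducibles of degree 3 over GF(3).
None of them divide g (all give nonzero remainder).
Degree-4 irreducible divisors: test the 18 monic irreducibles of degree 4 over GF(3).
None of them divide g (all give nonzero remainder).
No irreducible factor of degree ≤ 4 exists, so g is irreducible over GF(3).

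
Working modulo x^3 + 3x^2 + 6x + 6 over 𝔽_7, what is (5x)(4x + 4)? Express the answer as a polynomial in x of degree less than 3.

Multiply in 𝔽_7[x]: (5x)·(4x + 4) = 6x^2 + 6x.
Reduced: 6x^2 + 6x.

6x^2 + 6x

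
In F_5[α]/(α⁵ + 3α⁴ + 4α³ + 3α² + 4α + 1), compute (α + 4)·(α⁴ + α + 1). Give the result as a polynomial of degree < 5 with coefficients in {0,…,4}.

α^4 + α^3 + 3α^2 + α + 3

Multiply in F_5[α]: (α + 4)·(α⁴ + α + 1) = α⁵ + 4α⁴ + α² + 4.
Reduce using α⁵ ≡ 2α⁴ + α³ + 2α² + α + 4 (mod α⁵ + 3α⁴ + 4α³ + 3α² + 4α + 1).
Reduced: α⁴ + α³ + 3α² + α + 3.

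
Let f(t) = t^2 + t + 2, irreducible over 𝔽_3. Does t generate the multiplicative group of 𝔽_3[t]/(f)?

Yes

|GF(3^2)^×| = 3^2 − 1 = 8. Prime factorization: 8 = 2^3.
f is primitive ⇔ t has order 8 in GF(3)[t]/(f), i.e. t^(8/q) ≠ 1 for each prime q | 8.
t^(4) mod f = 2.
None equal 1, so t has full order 8; f is primitive.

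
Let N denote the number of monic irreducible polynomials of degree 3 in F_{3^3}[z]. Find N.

6552

By the necklace-counting formula, N_27(3) = (1/3) Σ_{d|3} μ(3/d)·27^d.
Divisors of 3: 1, 3; μ(3/d) for each: -1, 1.
Σ = − 27^1 + 27^3 = 19656.
N = 19656/3 = 6552.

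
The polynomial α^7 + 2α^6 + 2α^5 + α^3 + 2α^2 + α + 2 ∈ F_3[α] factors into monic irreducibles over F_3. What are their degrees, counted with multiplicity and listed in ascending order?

7

Write f(α) = α^7 + 2α^6 + 2α^5 + α^3 + 2α^2 + α + 2.
Roots in F_3: f(0) = 2; f(1) = 2; f(2) = 1.
Complete factorization: f(α) = (α^7 + 2α^6 + 2α^5 + α^3 + 2α^2 + α + 2).
Factor degrees with multiplicity: 7 = 7.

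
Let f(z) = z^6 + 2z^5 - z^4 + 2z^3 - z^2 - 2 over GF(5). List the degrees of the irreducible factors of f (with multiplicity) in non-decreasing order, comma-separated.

6

Roots in GF(5): f(0) = 3; f(1) = 1; f(2) = 2; f(3) = 2; f(4) = 3.
Complete factorization: f(z) = (z^6 + 2z^5 - z^4 + 2z^3 - z^2 - 2).
Factor degrees with multiplicity: 6 = 6.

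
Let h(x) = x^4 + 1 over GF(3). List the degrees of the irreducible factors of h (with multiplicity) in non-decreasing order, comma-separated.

Roots in GF(3): h(0) = 1; h(1) = 2; h(2) = 2.
Complete factorization: h(x) = (x^2 + x + 2)·(x^2 + 2x + 2).
Factor degrees with multiplicity: 2 + 2 = 4.

2, 2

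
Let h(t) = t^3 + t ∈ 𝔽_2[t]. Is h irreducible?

Check for roots in 𝔽_2: h(0) = 0 → root; h(1) = 0 → root.
h(0) = 0, so (t) divides h(t); h is reducible.

No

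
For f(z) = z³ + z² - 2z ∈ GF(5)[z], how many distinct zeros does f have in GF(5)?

Evaluate at each of the 5 elements of GF(5):
f(0) = 0 → root; f(1) = 0 → root; f(2) = 3; f(3) = 0 → root; f(4) = 2.
Roots: {0, 1, 3}.

3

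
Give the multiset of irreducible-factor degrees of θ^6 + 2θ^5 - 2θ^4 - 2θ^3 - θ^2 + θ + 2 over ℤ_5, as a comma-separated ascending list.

Write h(θ) = θ^6 + 2θ^5 - 2θ^4 - 2θ^3 - θ^2 + θ + 2.
Roots in ℤ_5: h(0) = 2; h(1) = 1; h(2) = 0 → root; h(3) = 0 → root; h(4) = 4.
Linear factors from roots: (θ - 2), (θ + 2).
Complete factorization: h(θ) = (θ + 2)·(θ - 2)·(θ^2 - 2)·(θ^2 + 2θ - 1).
Factor degrees with multiplicity: 1 + 1 + 2 + 2 = 6.

1, 1, 2, 2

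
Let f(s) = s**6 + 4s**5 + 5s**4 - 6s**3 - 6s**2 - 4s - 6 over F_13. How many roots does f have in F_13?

Evaluate at each of the 13 elements of F_13:
f(0) = 7; f(1) = 1; f(2) = 4; f(3) = 0 → root; f(4) = 0 → root; f(5) = 8; f(6) = 5; f(7) = 3; f(8) = 0 → root; f(9) = 5; f(10) = 3; f(11) = 3; f(12) = 0 → root.
Roots: {3, 4, 8, 12}.

4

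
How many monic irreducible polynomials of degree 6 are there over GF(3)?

116

x^(3^6) − x is the product of all monic irreducibles of degree dividing 6; Möbius inversion gives N = (1/6) Σ μ(6/d)·3^d.
Divisors of 6: 1, 2, 3, 6; μ(6/d) for each: 1, -1, -1, 1.
Σ = 3^1 − 3^2 − 3^3 + 3^6 = 696.
N = 696/6 = 116.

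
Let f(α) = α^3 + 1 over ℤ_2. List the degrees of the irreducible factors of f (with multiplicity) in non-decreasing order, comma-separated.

1, 2

Roots in ℤ_2: f(0) = 1; f(1) = 0 → root.
Linear factors from roots: (α + 1).
Complete factorization: f(α) = (α + 1)·(α^2 + α + 1).
Factor degrees with multiplicity: 1 + 2 = 3.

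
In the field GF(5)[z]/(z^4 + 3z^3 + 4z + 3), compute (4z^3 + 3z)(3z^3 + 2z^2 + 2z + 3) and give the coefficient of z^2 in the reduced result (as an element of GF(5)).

Multiply in GF(5)[z]: (4z^3 + 3z)·(3z^3 + 2z^2 + 2z + 3) = 2z^6 + 3z^5 + 2z^4 + 3z^3 + z^2 + 4z.
Reduce using z^4 ≡ 2z^3 + z + 2 (mod z^4 + 3z^3 + 4z + 3).
Reduced: 2z^3 + 2z^2 + 4z + 2.

2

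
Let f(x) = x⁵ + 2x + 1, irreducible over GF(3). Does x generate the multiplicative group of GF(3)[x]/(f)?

|GF(3^5)^×| = 3^5 − 1 = 242. Prime factorization: 242 = 2·11^2.
f is primitive ⇔ x has order 242 in GF(3)[x]/(f), i.e. x^(242/q) ≠ 1 for each prime q | 242.
x^(121) mod f = 2.
x^(22) mod f = 2x³ + 2x² + x + 1.
None equal 1, so x has full order 242; f is primitive.

Yes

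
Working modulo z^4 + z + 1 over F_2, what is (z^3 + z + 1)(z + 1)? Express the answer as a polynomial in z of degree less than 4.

z^3 + z^2 + z

Multiply in F_2[z]: (z^3 + z + 1)·(z + 1) = z^4 + z^3 + z^2 + 1.
Reduce using z^4 ≡ z + 1 (mod z^4 + z + 1).
Reduced: z^3 + z^2 + z.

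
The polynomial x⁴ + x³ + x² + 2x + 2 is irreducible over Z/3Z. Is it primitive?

Yes

Write f(x) = x⁴ + x³ + x² + 2x + 2.
|GF(3^4)^×| = 3^4 − 1 = 80. Prime factorization: 80 = 2^4·5.
f is primitive ⇔ x has order 80 in GF(3)[x]/(f), i.e. x^(80/q) ≠ 1 for each prime q | 80.
x^(40) mod f = 2.
x^(16) mod f = 2x³ + 1.
None equal 1, so x has full order 80; f is primitive.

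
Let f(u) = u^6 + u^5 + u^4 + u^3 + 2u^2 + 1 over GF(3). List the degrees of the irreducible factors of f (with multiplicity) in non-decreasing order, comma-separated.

Roots in GF(3): f(0) = 1; f(1) = 1; f(2) = 0 → root.
Linear factors from roots: (u + 1).
Complete factorization: f(u) = (u + 1)^2·(u^2 + u + 2)^2.
Factor degrees with multiplicity: 1 + 1 + 2 + 2 = 6.

1, 1, 2, 2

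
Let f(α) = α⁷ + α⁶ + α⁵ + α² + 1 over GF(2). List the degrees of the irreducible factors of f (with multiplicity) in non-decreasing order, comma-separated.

Roots in GF(2): f(0) = 1; f(1) = 1.
Complete factorization: f(α) = (α⁷ + α⁶ + α⁵ + α² + 1).
Factor degrees with multiplicity: 7 = 7.

7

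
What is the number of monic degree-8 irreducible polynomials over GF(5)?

The number of monic irreducibles of degree 8 over GF(5) is (1/8)·Σ_{d∣8} μ(8/d) 5^d.
Divisors of 8: 1, 2, 4, 8; μ(8/d) for each: 0, 0, -1, 1.
Σ = − 5^4 + 5^8 = 390000.
N = 390000/8 = 48750.

48750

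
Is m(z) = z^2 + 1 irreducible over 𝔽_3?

Check for roots in 𝔽_3: m(0) = 1; m(1) = 2; m(2) = 2.
No roots. A degree-2 polynomial over a field with no linear factor is irreducible.

Yes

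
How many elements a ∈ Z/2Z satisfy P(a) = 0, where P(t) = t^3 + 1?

Evaluate at each of the 2 elements of Z/2Z:
P(0) = 1; P(1) = 0 → root.
Roots: {1}.

1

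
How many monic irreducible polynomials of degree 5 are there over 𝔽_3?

48

The number of monic irreducibles of degree 5 over GF(3) is (1/5)·Σ_{d∣5} μ(5/d) 3^d.
Divisors of 5: 1, 5; μ(5/d) for each: -1, 1.
Σ = − 3^1 + 3^5 = 240.
N = 240/5 = 48.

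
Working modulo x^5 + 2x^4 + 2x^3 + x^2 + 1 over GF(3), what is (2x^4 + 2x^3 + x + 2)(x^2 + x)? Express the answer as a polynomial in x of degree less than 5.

x^4 + 2x^3

Multiply in GF(3)[x]: (2x^4 + 2x^3 + x + 2)·(x^2 + x) = 2x^6 + x^5 + 2x^4 + x^3 + 2x.
Reduce using x^5 ≡ x^4 + x^3 + 2x^2 + 2 (mod x^5 + 2x^4 + 2x^3 + x^2 + 1).
Reduced: x^4 + 2x^3.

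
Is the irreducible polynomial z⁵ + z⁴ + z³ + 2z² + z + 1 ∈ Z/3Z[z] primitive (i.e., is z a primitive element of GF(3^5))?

Yes

Write f(z) = z⁵ + z⁴ + z³ + 2z² + z + 1.
|GF(3^5)^×| = 3^5 − 1 = 242. Prime factorization: 242 = 2·11^2.
f is primitive ⇔ z has order 242 in GF(3)[z]/(f), i.e. z^(242/q) ≠ 1 for each prime q | 242.
z^(121) mod f = 2.
z^(22) mod f = z⁴ + 2z² + z + 1.
None equal 1, so z has full order 242; f is primitive.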